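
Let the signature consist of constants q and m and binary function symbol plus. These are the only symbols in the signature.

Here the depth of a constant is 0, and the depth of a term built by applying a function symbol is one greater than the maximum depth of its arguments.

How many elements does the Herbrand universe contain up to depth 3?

Let N_k = |{terms of depth ≤ k}|. Then N_0 = 2 and N_k = 2 + N_{k-1}^2 for k ≥ 1 (one summand per function symbol, arity giving the exponent).
N_0 = 2
N_1 = 2 + 2^2 = 6
N_2 = 2 + 6^2 = 38
N_3 = 2 + 38^2 = 1446

1446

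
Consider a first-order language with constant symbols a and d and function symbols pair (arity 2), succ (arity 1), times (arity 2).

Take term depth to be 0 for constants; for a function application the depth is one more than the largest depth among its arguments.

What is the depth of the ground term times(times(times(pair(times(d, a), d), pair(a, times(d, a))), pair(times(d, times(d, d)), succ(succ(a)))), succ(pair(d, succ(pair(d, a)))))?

5

depth(times(d, a)) = 1 + max(0, 0) = 1
depth(pair(times(d, a), d)) = 1 + max(1, 0) = 2
depth(pair(a, times(d, a))) = 1 + max(0, 1) = 2
depth(times(pair(times(d, a), d), pair(a, times(d, a)))) = 1 + max(2, 2) = 3
depth(times(d, d)) = 1 + max(0, 0) = 1
depth(times(d, times(d, d))) = 1 + max(0, 1) = 2
depth(succ(a)) = 1 + depth(a) = 1 + 0 = 1
depth(succ(succ(a))) = 1 + depth(succ(a)) = 1 + 1 = 2
depth(pair(times(d, times(d, d)), succ(succ(a)))) = 1 + max(2, 2) = 3
depth(times(times(pair(times(d, a), d), pair(a, times(d, a))), pair(times(d, times(d, d)), succ(succ(a))))) = 1 + max(3, 3) = 4
depth(pair(d, a)) = 1 + max(0, 0) = 1
depth(succ(pair(d, a))) = 1 + depth(pair(d, a)) = 1 + 1 = 2
depth(pair(d, succ(pair(d, a)))) = 1 + max(0, 2) = 3
depth(succ(pair(d, succ(pair(d, a))))) = 1 + depth(pair(d, succ(pair(d, a)))) = 1 + 3 = 4
depth(times(times(times(pair(times(d, a), d), pair(a, times(d, a))), pair(times(d, times(d, d)), succ(succ(a)))), succ(pair(d, succ(pair(d, a)))))) = 1 + max(4, 4) = 5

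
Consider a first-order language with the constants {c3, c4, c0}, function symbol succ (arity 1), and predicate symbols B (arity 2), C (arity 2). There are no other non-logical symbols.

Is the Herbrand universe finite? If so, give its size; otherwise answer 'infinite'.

The signature has at least one function symbol (succ, arity 1) and at least one constant (c3).
Iterating succ gives infinitely many distinct ground terms: c3, succ(c3), succ(succ(c3)), ...
So the Herbrand universe is infinite.

infinite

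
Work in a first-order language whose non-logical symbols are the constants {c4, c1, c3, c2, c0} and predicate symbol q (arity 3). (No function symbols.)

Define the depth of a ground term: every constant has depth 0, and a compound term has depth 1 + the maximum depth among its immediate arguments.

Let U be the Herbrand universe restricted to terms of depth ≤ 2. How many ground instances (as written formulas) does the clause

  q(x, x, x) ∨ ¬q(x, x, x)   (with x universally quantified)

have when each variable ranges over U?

Ground terms of depth ≤ 2:
  With no function symbols every ground term is a constant, so there are exactly 5 ground terms at every depth bound.
  N_0 = 5
  N_1 = 5
  N_2 = 5
  Explicitly: c4, c1, c3, c2, c0.
So there are 5 ground terms available for substitution.
The body mentions the single quantified variable x; since ground terms form a free algebra, no two substitutions collapse to the same formula.
Number of ground instances = 5.

5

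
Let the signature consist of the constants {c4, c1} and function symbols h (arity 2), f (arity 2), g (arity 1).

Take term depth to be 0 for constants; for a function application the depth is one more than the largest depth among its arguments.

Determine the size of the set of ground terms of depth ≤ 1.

12

Count level by level. With function symbols h/2, f/2, g/1, the terms of depth ≤ k are the 2 constants together with each function applied to depth-≤(k−1) tuples, so N_k = 2 + N_{k-1}^2 + N_{k-1}^2 + N_{k-1}.
N_0 = 2
N_1 = 2 + 2^2 + 2^2 + 2 = 12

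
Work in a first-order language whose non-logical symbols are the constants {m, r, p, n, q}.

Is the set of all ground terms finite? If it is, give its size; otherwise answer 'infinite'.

There are no function symbols, so every ground term is one of the 5 constants.
The Herbrand universe is {m, r, p, n, q}, which is finite with 5 elements.

5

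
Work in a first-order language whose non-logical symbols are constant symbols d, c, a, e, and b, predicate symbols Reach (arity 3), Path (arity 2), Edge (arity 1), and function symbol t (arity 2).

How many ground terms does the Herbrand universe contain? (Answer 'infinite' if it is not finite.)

infinite

The signature has at least one function symbol (t, arity 2) and at least one constant (d).
Iterating t gives infinitely many distinct ground terms: d, t(d, d), t(t(d, d), t(d, d)), ...
So the Herbrand universe is infinite.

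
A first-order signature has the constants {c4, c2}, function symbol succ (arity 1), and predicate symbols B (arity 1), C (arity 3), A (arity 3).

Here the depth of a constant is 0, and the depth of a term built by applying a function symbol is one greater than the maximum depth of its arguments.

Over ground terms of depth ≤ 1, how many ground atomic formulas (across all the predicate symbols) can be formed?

First count ground terms of depth ≤ 1.
Let N_k count ground terms of depth at most k. Each non-constant term of depth ≤ k is some function symbol applied to depth-≤(k−1) arguments, giving N_k = 2 + N_{k-1}.
N_0 = 2
N_1 = 2 + 2 = 4
Explicitly: c4, c2, succ(c4), succ(c2).
So |H| = 4.
A ground atom is a predicate applied to a tuple of terms from H, so the count is the sum over predicates of |H|^arity:
  B: 4;  C: 4^3 = 64;  A: 4^3 = 64
Total ground atoms: 4 + 64 + 64 = 132.

132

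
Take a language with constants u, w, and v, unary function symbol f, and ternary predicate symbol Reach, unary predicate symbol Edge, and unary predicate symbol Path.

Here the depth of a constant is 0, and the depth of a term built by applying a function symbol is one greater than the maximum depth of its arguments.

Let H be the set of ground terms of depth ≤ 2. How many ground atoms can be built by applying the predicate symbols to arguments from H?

First count ground terms of depth ≤ 2.
Let N_k = |{terms of depth ≤ k}|. Then N_0 = 3 and N_k = 3 + N_{k-1} for k ≥ 1 (one summand per function symbol, arity giving the exponent).
N_0 = 3
N_1 = 3 + 3 = 6
N_2 = 3 + 6 = 9
Explicitly: u, w, v, f(u), f(w), f(v), f(f(u)), f(f(w)), f(f(v)).
So |H| = 9.
Each predicate of arity r yields |H|^r ground atoms (one per choice of an r-tuple from H):
  Reach: 9^3 = 729;  Edge: 9;  Path: 9
Total ground atoms: 729 + 9 + 9 = 747.

747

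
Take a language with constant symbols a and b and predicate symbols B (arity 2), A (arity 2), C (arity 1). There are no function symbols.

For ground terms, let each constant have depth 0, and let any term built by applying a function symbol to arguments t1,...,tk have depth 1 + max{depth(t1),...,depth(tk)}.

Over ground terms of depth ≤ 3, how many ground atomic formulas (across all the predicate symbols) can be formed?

10

First count ground terms of depth ≤ 3.
With no function symbols every ground term is a constant, so there are exactly 2 ground terms at every depth bound.
N_0 = 2
N_1 = 2
N_2 = 2
N_3 = 2
Explicitly: a, b.
So |H| = 2.
A ground atom is a predicate applied to a tuple of terms from H, so the count is the sum over predicates of |H|^arity:
  B: 2^2 = 4;  A: 2^2 = 4;  C: 2
Total ground atoms: 4 + 4 + 2 = 10.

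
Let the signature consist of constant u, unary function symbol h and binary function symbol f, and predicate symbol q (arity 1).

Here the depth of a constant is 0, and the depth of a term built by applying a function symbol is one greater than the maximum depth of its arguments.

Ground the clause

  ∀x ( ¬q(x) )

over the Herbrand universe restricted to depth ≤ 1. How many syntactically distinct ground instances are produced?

3

Ground terms of depth ≤ 1:
  If N_k denotes the number of depth-≤k ground terms, the 1 constant gives N_0 = 1, and each function symbol of arity r contributes N_{k-1}^r new terms at level k: N_k = 1 + N_{k-1} + N_{k-1}^2.
  N_0 = 1
  N_1 = 1 + 1 + 1^2 = 3
  Explicitly: u, h(u), f(u, u).
So there are 3 ground terms available for substitution.
The variable x ranges independently over the available ground terms, and distinct assignments produce distinct instances.
Number of ground instances = 3.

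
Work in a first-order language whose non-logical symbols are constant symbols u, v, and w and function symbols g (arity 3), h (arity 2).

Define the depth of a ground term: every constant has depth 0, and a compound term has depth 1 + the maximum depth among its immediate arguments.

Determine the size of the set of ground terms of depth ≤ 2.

Let N_k = |{terms of depth ≤ k}|. Then N_0 = 3 and N_k = 3 + N_{k-1}^3 + N_{k-1}^2 for k ≥ 1 (one summand per function symbol, arity giving the exponent).
N_0 = 3
N_1 = 3 + 3^3 + 3^2 = 39
N_2 = 3 + 39^3 + 39^2 = 60843

60843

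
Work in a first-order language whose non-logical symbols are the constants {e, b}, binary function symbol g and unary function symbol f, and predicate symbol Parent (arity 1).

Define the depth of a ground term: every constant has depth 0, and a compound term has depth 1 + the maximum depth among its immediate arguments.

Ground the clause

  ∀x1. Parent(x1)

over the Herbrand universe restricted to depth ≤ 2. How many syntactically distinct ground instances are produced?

74

Ground terms of depth ≤ 2:
  Write N_k for the number of ground terms of depth ≤ k. A term of depth ≤ k is either a constant or a function symbol applied to arguments of depth ≤ k−1, so N_k = 2 + N_{k-1}^2 + N_{k-1}.
  N_0 = 2
  N_1 = 2 + 2^2 + 2 = 8
  N_2 = 2 + 8^2 + 8 = 74
So there are 74 ground terms available for substitution.
The variable x1 ranges independently over the available ground terms, and distinct assignments produce distinct instances.
Number of ground instances = 74.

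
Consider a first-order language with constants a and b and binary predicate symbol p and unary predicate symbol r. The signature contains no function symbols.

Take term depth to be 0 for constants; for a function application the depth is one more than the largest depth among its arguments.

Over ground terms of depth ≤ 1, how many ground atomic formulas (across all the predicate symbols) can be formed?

First count ground terms of depth ≤ 1.
With no function symbols every ground term is a constant, so there are exactly 2 ground terms at every depth bound.
N_0 = 2
N_1 = 2
Explicitly: a, b.
So |H| = 2.
A ground atom is a predicate applied to a tuple of terms from H, so the count is the sum over predicates of |H|^arity:
  p: 2^2 = 4;  r: 2
Total ground atoms: 4 + 2 = 6.

6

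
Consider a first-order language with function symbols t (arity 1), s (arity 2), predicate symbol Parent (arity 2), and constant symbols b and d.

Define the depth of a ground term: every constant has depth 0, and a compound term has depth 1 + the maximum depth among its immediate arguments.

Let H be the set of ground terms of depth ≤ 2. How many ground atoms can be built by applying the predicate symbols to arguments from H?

5476

First count ground terms of depth ≤ 2.
Count level by level. With function symbols t/1, s/2, the terms of depth ≤ k are the 2 constants together with each function applied to depth-≤(k−1) tuples, so N_k = 2 + N_{k-1} + N_{k-1}^2.
N_0 = 2
N_1 = 2 + 2 + 2^2 = 8
N_2 = 2 + 8 + 8^2 = 74
So |H| = 74.
For each predicate symbol, the number of ground atoms is |H| raised to its arity; summing:
  Parent: 74^2 = 5476
Total ground atoms: 5476.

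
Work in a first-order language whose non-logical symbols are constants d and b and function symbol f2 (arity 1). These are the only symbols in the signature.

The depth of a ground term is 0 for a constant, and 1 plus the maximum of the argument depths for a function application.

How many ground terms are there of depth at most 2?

Let N_k count ground terms of depth at most k. Each non-constant term of depth ≤ k is some function symbol applied to depth-≤(k−1) arguments, giving N_k = 2 + N_{k-1}.
N_0 = 2
N_1 = 2 + 2 = 4
N_2 = 2 + 4 = 6
Explicitly: d, b, f2(d), f2(b), f2(f2(d)), f2(f2(b)).

6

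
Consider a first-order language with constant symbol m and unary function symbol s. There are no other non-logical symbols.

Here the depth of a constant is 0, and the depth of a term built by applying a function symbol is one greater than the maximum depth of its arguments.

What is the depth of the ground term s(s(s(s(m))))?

4

depth(s(m)) = 1 + depth(m) = 1 + 0 = 1
depth(s(s(m))) = 1 + depth(s(m)) = 1 + 1 = 2
depth(s(s(s(m)))) = 1 + depth(s(s(m))) = 1 + 2 = 3
depth(s(s(s(s(m))))) = 1 + depth(s(s(s(m)))) = 1 + 3 = 4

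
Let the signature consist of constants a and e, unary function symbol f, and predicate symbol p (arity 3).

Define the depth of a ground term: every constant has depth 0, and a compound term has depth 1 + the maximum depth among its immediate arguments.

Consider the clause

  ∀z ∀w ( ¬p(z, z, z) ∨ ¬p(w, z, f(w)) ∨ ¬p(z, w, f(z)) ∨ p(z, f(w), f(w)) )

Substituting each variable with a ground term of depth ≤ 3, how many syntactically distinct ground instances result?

64

Ground terms of depth ≤ 3:
  Count level by level. With function symbols f/1, the terms of depth ≤ k are the 2 constants together with each function applied to depth-≤(k−1) tuples, so N_k = 2 + N_{k-1}.
  N_0 = 2
  N_1 = 2 + 2 = 4
  N_2 = 2 + 4 = 6
  N_3 = 2 + 6 = 8
So there are 8 ground terms available for substitution.
The body mentions every one of the 2 quantified variables; since ground terms form a free algebra, no two substitutions collapse to the same formula.
Number of ground instances = 8^2 = 64.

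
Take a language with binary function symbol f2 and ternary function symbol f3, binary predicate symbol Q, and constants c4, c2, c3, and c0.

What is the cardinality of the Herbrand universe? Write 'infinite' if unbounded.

infinite

The signature has at least one function symbol (f2, arity 2) and at least one constant (c4).
Iterating f2 gives infinitely many distinct ground terms: c4, f2(c4, c4), f2(f2(c4, c4), f2(c4, c4)), ...
So the Herbrand universe is infinite.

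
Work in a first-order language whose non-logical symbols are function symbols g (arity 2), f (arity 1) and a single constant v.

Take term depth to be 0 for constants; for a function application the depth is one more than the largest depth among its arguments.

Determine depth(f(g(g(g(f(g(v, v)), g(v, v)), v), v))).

depth(g(v, v)) = 1 + max(0, 0) = 1
depth(f(g(v, v))) = 1 + depth(g(v, v)) = 1 + 1 = 2
depth(g(f(g(v, v)), g(v, v))) = 1 + max(2, 1) = 3
depth(g(g(f(g(v, v)), g(v, v)), v)) = 1 + max(3, 0) = 4
depth(g(g(g(f(g(v, v)), g(v, v)), v), v)) = 1 + max(4, 0) = 5
depth(f(g(g(g(f(g(v, v)), g(v, v)), v), v))) = 1 + depth(g(g(g(f(g(v, v)), g(v, v)), v), v)) = 1 + 5 = 6

6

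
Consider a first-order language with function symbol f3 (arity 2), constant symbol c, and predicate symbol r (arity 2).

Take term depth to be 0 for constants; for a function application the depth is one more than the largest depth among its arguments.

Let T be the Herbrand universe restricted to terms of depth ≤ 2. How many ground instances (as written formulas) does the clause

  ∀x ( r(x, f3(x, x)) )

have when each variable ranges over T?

5

Ground terms of depth ≤ 2:
  Write N_k for the number of ground terms of depth ≤ k. A term of depth ≤ k is either a constant or a function symbol applied to arguments of depth ≤ k−1, so N_k = 1 + N_{k-1}^2.
  N_0 = 1
  N_1 = 1 + 1^2 = 2
  N_2 = 1 + 2^2 = 5
  Explicitly: c, f3(c, c), f3(c, f3(c, c)), f3(f3(c, c), c), f3(f3(c, c), f3(c, c)).
So there are 5 ground terms available for substitution.
The body mentions the single quantified variable x; since ground terms form a free algebra, no two substitutions collapse to the same formula.
Number of ground instances = 5.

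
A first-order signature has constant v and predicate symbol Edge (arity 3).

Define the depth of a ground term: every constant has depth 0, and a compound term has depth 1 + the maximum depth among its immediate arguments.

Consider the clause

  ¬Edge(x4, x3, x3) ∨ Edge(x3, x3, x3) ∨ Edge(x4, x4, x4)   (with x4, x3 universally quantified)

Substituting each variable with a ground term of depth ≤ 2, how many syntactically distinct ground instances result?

Ground terms of depth ≤ 2:
  With no function symbols every ground term is a constant, so there is exactly 1 ground term at every depth bound.
  N_0 = 1
  N_1 = 1
  N_2 = 1
So there is exactly 1 ground term available for substitution.
Each of x4, x3 ranges independently over the available ground terms, and distinct assignments produce distinct instances.
Number of ground instances = 1^2 = 1.

1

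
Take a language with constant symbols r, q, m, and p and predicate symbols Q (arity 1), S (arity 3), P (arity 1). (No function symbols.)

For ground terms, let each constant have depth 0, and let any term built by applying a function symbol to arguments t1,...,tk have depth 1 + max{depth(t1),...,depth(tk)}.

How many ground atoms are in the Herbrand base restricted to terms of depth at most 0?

First count ground terms of depth ≤ 0.
With no function symbols every ground term is a constant, so there are exactly 4 ground terms at every depth bound.
N_0 = 4
Explicitly: r, q, m, p.
So |H| = 4.
For each predicate symbol, the number of ground atoms is |H| raised to its arity; summing:
  Q: 4;  S: 4^3 = 64;  P: 4
Total ground atoms: 4 + 64 + 4 = 72.

72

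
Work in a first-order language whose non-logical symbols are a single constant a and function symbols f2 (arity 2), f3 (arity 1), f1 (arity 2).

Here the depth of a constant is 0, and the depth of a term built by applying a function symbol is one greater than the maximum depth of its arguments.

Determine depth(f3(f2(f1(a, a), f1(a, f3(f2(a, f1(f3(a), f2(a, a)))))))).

depth(f1(a, a)) = 1 + max(0, 0) = 1
depth(f3(a)) = 1 + depth(a) = 1 + 0 = 1
depth(f2(a, a)) = 1 + max(0, 0) = 1
depth(f1(f3(a), f2(a, a))) = 1 + max(1, 1) = 2
depth(f2(a, f1(f3(a), f2(a, a)))) = 1 + max(0, 2) = 3
depth(f3(f2(a, f1(f3(a), f2(a, a))))) = 1 + depth(f2(a, f1(f3(a), f2(a, a)))) = 1 + 3 = 4
depth(f1(a, f3(f2(a, f1(f3(a), f2(a, a)))))) = 1 + max(0, 4) = 5
depth(f2(f1(a, a), f1(a, f3(f2(a, f1(f3(a), f2(a, a))))))) = 1 + max(1, 5) = 6
depth(f3(f2(f1(a, a), f1(a, f3(f2(a, f1(f3(a), f2(a, a)))))))) = 1 + depth(f2(f1(a, a), f1(a, f3(f2(a, f1(f3(a), f2(a, a))))))) = 1 + 6 = 7

7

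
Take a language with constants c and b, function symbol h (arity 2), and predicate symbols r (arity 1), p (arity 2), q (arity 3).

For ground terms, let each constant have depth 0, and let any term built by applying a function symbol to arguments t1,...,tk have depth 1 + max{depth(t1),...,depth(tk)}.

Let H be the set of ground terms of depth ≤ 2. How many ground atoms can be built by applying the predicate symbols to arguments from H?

First count ground terms of depth ≤ 2.
If N_k denotes the number of depth-≤k ground terms, the 2 constants give N_0 = 2, and each function symbol of arity r contributes N_{k-1}^r new terms at level k: N_k = 2 + N_{k-1}^2.
N_0 = 2
N_1 = 2 + 2^2 = 6
N_2 = 2 + 6^2 = 38
So |H| = 38.
Ground atoms are formed by filling each argument slot of a predicate with a term from H, so an r-ary predicate gives |H|^r atoms:
  r: 38;  p: 38^2 = 1444;  q: 38^3 = 54872
Total ground atoms: 38 + 1444 + 54872 = 56354.

56354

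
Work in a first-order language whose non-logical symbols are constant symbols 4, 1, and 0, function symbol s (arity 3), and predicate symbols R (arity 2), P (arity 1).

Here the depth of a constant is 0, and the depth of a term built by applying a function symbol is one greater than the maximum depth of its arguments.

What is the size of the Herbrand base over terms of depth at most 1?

First count ground terms of depth ≤ 1.
Let N_k count ground terms of depth at most k. Each non-constant term of depth ≤ k is some function symbol applied to depth-≤(k−1) arguments, giving N_k = 3 + N_{k-1}^3.
N_0 = 3
N_1 = 3 + 3^3 = 30
So |H| = 30.
Each predicate of arity r yields |H|^r ground atoms (one per choice of an r-tuple from H):
  R: 30^2 = 900;  P: 30
Total ground atoms: 900 + 30 = 930.

930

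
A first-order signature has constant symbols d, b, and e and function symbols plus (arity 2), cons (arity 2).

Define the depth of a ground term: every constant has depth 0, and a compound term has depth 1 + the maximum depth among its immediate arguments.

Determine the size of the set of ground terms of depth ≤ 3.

1566453

Let N_k = |{terms of depth ≤ k}|. Then N_0 = 3 and N_k = 3 + N_{k-1}^2 + N_{k-1}^2 for k ≥ 1 (one summand per function symbol, arity giving the exponent).
N_0 = 3
N_1 = 3 + 3^2 + 3^2 = 21
N_2 = 3 + 21^2 + 21^2 = 885
N_3 = 3 + 885^2 + 885^2 = 1566453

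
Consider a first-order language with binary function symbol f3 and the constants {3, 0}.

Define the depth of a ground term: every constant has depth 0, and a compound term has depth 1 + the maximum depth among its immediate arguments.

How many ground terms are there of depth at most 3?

Count level by level. With function symbols f3/2, the terms of depth ≤ k are the 2 constants together with each function applied to depth-≤(k−1) tuples, so N_k = 2 + N_{k-1}^2.
N_0 = 2
N_1 = 2 + 2^2 = 6
N_2 = 2 + 6^2 = 38
N_3 = 2 + 38^2 = 1446

1446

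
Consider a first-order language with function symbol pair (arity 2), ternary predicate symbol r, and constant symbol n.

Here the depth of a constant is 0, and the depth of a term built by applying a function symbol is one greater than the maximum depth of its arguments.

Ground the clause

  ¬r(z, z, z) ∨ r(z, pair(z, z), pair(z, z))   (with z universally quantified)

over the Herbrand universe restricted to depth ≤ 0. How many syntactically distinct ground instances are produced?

Ground terms of depth ≤ 0:
  Count level by level. With function symbols pair/2, the terms of depth ≤ k are the 1 constant together with each function applied to depth-≤(k−1) tuples, so N_k = 1 + N_{k-1}^2.
  N_0 = 1
  Explicitly: n.
So there is exactly 1 ground term available for substitution.
The body mentions the single quantified variable z; since ground terms form a free algebra, no two substitutions collapse to the same formula.
Number of ground instances = 1.

1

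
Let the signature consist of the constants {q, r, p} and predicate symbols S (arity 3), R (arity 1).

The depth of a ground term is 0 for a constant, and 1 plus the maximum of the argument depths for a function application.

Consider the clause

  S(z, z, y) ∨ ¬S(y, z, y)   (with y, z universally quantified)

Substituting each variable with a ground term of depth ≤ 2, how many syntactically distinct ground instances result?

Ground terms of depth ≤ 2:
  With no function symbols every ground term is a constant, so there are exactly 3 ground terms at every depth bound.
  N_0 = 3
  N_1 = 3
  N_2 = 3
  Explicitly: q, r, p.
So there are 3 ground terms available for substitution.
Each of y, z ranges independently over the available ground terms, and distinct assignments produce distinct instances.
Number of ground instances = 3^2 = 9.

9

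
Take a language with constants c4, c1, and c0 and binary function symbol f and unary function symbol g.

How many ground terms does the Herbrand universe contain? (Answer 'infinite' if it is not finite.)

infinite

The signature has at least one function symbol (f, arity 2) and at least one constant (c4).
Iterating f gives infinitely many distinct ground terms: c4, f(c4, c4), f(f(c4, c4), f(c4, c4)), ...
So the Herbrand universe is infinite.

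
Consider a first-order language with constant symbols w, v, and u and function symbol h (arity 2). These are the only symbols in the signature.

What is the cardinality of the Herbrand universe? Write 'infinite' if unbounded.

infinite

The signature has at least one function symbol (h, arity 2) and at least one constant (w).
Iterating h gives infinitely many distinct ground terms: w, h(w, w), h(h(w, w), h(w, w)), ...
So the Herbrand universe is infinite.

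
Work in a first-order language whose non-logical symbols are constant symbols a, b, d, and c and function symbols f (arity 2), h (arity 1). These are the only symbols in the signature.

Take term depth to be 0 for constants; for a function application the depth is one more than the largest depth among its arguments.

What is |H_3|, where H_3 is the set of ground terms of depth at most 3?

Write N_k for the number of ground terms of depth ≤ k. A term of depth ≤ k is either a constant or a function symbol applied to arguments of depth ≤ k−1, so N_k = 4 + N_{k-1}^2 + N_{k-1}.
N_0 = 4
N_1 = 4 + 4^2 + 4 = 24
N_2 = 4 + 24^2 + 24 = 604
N_3 = 4 + 604^2 + 604 = 365424

365424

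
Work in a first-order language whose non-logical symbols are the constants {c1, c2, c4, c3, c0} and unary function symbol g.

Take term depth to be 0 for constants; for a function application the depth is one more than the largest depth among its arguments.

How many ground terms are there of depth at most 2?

Count level by level. With function symbols g/1, the terms of depth ≤ k are the 5 constants together with each function applied to depth-≤(k−1) tuples, so N_k = 5 + N_{k-1}.
N_0 = 5
N_1 = 5 + 5 = 10
N_2 = 5 + 10 = 15

15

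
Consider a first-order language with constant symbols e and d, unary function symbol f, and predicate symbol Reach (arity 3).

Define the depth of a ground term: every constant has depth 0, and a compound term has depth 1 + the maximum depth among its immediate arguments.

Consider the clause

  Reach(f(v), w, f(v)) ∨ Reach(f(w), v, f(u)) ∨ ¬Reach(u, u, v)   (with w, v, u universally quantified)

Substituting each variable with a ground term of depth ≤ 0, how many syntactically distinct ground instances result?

8

Ground terms of depth ≤ 0:
  If N_k denotes the number of depth-≤k ground terms, the 2 constants give N_0 = 2, and each function symbol of arity r contributes N_{k-1}^r new terms at level k: N_k = 2 + N_{k-1}.
  N_0 = 2
So there are 2 ground terms available for substitution.
The clause has 3 distinct variables (w, v, u), each appearing in the body. In the free term algebra distinct substitutions yield syntactically distinct ground instances.
Number of ground instances = 2^3 = 8.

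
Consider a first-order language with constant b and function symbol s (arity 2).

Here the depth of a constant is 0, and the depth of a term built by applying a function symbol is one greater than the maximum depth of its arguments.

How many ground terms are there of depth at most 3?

If N_k denotes the number of depth-≤k ground terms, the 1 constant gives N_0 = 1, and each function symbol of arity r contributes N_{k-1}^r new terms at level k: N_k = 1 + N_{k-1}^2.
N_0 = 1
N_1 = 1 + 1^2 = 2
N_2 = 1 + 2^2 = 5
N_3 = 1 + 5^2 = 26

26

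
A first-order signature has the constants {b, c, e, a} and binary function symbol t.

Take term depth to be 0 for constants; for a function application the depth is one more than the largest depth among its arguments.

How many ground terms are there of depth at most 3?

163220

Let N_k count ground terms of depth at most k. Each non-constant term of depth ≤ k is some function symbol applied to depth-≤(k−1) arguments, giving N_k = 4 + N_{k-1}^2.
N_0 = 4
N_1 = 4 + 4^2 = 20
N_2 = 4 + 20^2 = 404
N_3 = 4 + 404^2 = 163220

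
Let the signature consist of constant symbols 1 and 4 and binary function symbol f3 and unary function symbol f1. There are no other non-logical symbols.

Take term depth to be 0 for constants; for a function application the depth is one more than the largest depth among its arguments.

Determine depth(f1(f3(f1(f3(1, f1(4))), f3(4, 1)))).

5

depth(f1(4)) = 1 + depth(4) = 1 + 0 = 1
depth(f3(1, f1(4))) = 1 + max(0, 1) = 2
depth(f1(f3(1, f1(4)))) = 1 + depth(f3(1, f1(4))) = 1 + 2 = 3
depth(f3(4, 1)) = 1 + max(0, 0) = 1
depth(f3(f1(f3(1, f1(4))), f3(4, 1))) = 1 + max(3, 1) = 4
depth(f1(f3(f1(f3(1, f1(4))), f3(4, 1)))) = 1 + depth(f3(f1(f3(1, f1(4))), f3(4, 1))) = 1 + 4 = 5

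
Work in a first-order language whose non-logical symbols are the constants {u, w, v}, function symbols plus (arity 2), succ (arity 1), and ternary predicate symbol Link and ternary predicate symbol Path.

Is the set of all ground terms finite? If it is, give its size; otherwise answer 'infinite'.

The signature has at least one function symbol (plus, arity 2) and at least one constant (u).
Iterating plus gives infinitely many distinct ground terms: u, plus(u, u), plus(plus(u, u), plus(u, u)), ...
So the Herbrand universe is infinite.

infinite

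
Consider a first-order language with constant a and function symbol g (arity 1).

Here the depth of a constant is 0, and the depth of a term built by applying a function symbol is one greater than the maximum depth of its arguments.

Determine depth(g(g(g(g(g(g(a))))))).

depth(g(a)) = 1 + depth(a) = 1 + 0 = 1
depth(g(g(a))) = 1 + depth(g(a)) = 1 + 1 = 2
depth(g(g(g(a)))) = 1 + depth(g(g(a))) = 1 + 2 = 3
depth(g(g(g(g(a))))) = 1 + depth(g(g(g(a)))) = 1 + 3 = 4
depth(g(g(g(g(g(a)))))) = 1 + depth(g(g(g(g(a))))) = 1 + 4 = 5
depth(g(g(g(g(g(g(a))))))) = 1 + depth(g(g(g(g(g(a)))))) = 1 + 5 = 6

6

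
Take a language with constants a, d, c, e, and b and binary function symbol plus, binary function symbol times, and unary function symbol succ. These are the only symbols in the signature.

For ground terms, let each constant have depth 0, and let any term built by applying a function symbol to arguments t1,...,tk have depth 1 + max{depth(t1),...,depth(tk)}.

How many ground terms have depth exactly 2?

7205

If N_k denotes the number of depth-≤k ground terms, the 5 constants give N_0 = 5, and each function symbol of arity r contributes N_{k-1}^r new terms at level k: N_k = 5 + N_{k-1}^2 + N_{k-1}^2 + N_{k-1}.
N_0 = 5
N_1 = 5 + 5^2 + 5^2 + 5 = 60
N_2 = 5 + 60^2 + 60^2 + 60 = 7265
Terms of depth exactly 2: N_2 − N_1 = 7265 − 60 = 7205.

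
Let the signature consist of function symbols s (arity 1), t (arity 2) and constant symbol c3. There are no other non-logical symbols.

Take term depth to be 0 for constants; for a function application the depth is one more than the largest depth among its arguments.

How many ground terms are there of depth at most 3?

Write N_k for the number of ground terms of depth ≤ k. A term of depth ≤ k is either a constant or a function symbol applied to arguments of depth ≤ k−1, so N_k = 1 + N_{k-1} + N_{k-1}^2.
N_0 = 1
N_1 = 1 + 1 + 1^2 = 3
N_2 = 1 + 3 + 3^2 = 13
N_3 = 1 + 13 + 13^2 = 183

183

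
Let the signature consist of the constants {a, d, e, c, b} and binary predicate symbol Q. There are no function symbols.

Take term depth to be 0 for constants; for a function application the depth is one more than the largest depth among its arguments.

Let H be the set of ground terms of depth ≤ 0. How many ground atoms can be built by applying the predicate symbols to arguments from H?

25

First count ground terms of depth ≤ 0.
With no function symbols every ground term is a constant, so there are exactly 5 ground terms at every depth bound.
N_0 = 5
So |H| = 5.
Ground atoms are formed by filling each argument slot of a predicate with a term from H, so an r-ary predicate gives |H|^r atoms:
  Q: 5^2 = 25
Total ground atoms: 25.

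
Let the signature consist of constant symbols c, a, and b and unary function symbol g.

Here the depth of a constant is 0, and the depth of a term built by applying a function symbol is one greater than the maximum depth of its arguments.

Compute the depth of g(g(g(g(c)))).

4

depth(g(c)) = 1 + depth(c) = 1 + 0 = 1
depth(g(g(c))) = 1 + depth(g(c)) = 1 + 1 = 2
depth(g(g(g(c)))) = 1 + depth(g(g(c))) = 1 + 2 = 3
depth(g(g(g(g(c))))) = 1 + depth(g(g(g(c)))) = 1 + 3 = 4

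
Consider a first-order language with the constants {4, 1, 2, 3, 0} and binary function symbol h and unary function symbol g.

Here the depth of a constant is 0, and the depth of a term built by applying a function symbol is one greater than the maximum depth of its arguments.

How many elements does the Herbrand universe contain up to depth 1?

Let N_k = |{terms of depth ≤ k}|. Then N_0 = 5 and N_k = 5 + N_{k-1}^2 + N_{k-1} for k ≥ 1 (one summand per function symbol, arity giving the exponent).
N_0 = 5
N_1 = 5 + 5^2 + 5 = 35

35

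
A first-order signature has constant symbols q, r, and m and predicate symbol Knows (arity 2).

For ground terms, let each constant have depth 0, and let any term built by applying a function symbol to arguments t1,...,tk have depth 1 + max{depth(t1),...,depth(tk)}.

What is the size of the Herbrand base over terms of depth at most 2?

First count ground terms of depth ≤ 2.
With no function symbols every ground term is a constant, so there are exactly 3 ground terms at every depth bound.
N_0 = 3
N_1 = 3
N_2 = 3
Explicitly: q, r, m.
So |H| = 3.
Each predicate of arity r yields |H|^r ground atoms (one per choice of an r-tuple from H):
  Knows: 3^2 = 9
Total ground atoms: 9.

9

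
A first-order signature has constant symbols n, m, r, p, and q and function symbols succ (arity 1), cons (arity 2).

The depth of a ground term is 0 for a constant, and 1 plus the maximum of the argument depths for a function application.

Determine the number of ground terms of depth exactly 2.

If N_k denotes the number of depth-≤k ground terms, the 5 constants give N_0 = 5, and each function symbol of arity r contributes N_{k-1}^r new terms at level k: N_k = 5 + N_{k-1} + N_{k-1}^2.
N_0 = 5
N_1 = 5 + 5 + 5^2 = 35
N_2 = 5 + 35 + 35^2 = 1265
Terms of depth exactly 2: N_2 − N_1 = 1265 − 35 = 1230.

1230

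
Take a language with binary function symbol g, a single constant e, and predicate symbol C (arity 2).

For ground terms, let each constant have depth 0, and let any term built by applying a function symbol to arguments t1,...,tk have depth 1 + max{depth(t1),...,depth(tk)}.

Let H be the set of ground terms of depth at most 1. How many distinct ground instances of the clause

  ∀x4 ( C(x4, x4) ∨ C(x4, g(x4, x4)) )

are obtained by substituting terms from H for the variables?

2

Ground terms of depth ≤ 1:
  Count level by level. With function symbols g/2, the terms of depth ≤ k are the 1 constant together with each function applied to depth-≤(k−1) tuples, so N_k = 1 + N_{k-1}^2.
  N_0 = 1
  N_1 = 1 + 1^2 = 2
  Explicitly: e, g(e, e).
So there are 2 ground terms available for substitution.
The clause has 1 distinct variable (x4), which appears in the body. In the free term algebra distinct substitutions yield syntactically distinct ground instances.
Number of ground instances = 2.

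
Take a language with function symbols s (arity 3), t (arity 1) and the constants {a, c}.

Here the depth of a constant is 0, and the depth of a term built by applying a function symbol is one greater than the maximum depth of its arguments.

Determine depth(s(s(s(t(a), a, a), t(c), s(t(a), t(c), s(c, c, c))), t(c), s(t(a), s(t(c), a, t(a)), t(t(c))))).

depth(t(a)) = 1 + depth(a) = 1 + 0 = 1
depth(s(t(a), a, a)) = 1 + max(1, 0, 0) = 2
depth(t(c)) = 1 + depth(c) = 1 + 0 = 1
depth(s(c, c, c)) = 1 + max(0, 0, 0) = 1
depth(s(t(a), t(c), s(c, c, c))) = 1 + max(1, 1, 1) = 2
depth(s(s(t(a), a, a), t(c), s(t(a), t(c), s(c, c, c)))) = 1 + max(2, 1, 2) = 3
depth(s(t(c), a, t(a))) = 1 + max(1, 0, 1) = 2
depth(t(t(c))) = 1 + depth(t(c)) = 1 + 1 = 2
depth(s(t(a), s(t(c), a, t(a)), t(t(c)))) = 1 + max(1, 2, 2) = 3
depth(s(s(s(t(a), a, a), t(c), s(t(a), t(c), s(c, c, c))), t(c), s(t(a), s(t(c), a, t(a)), t(t(c))))) = 1 + max(3, 1, 3) = 4

4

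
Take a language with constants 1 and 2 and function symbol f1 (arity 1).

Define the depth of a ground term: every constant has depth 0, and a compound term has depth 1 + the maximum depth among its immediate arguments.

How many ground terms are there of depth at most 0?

2

Count level by level. With function symbols f1/1, the terms of depth ≤ k are the 2 constants together with each function applied to depth-≤(k−1) tuples, so N_k = 2 + N_{k-1}.
N_0 = 2
Explicitly: 1, 2.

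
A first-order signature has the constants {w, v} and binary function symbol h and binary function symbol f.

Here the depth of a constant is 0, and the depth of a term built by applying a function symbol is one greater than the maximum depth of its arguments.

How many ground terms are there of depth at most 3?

Let N_k = |{terms of depth ≤ k}|. Then N_0 = 2 and N_k = 2 + N_{k-1}^2 + N_{k-1}^2 for k ≥ 1 (one summand per function symbol, arity giving the exponent).
N_0 = 2
N_1 = 2 + 2^2 + 2^2 = 10
N_2 = 2 + 10^2 + 10^2 = 202
N_3 = 2 + 202^2 + 202^2 = 81610

81610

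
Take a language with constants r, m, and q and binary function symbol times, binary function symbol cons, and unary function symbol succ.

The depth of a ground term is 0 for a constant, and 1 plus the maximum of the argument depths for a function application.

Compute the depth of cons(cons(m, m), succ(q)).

depth(cons(m, m)) = 1 + max(0, 0) = 1
depth(succ(q)) = 1 + depth(q) = 1 + 0 = 1
depth(cons(cons(m, m), succ(q))) = 1 + max(1, 1) = 2

2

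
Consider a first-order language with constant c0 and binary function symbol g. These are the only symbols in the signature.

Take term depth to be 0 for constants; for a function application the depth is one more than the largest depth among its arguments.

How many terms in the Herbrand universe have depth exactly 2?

3

If N_k denotes the number of depth-≤k ground terms, the 1 constant gives N_0 = 1, and each function symbol of arity r contributes N_{k-1}^r new terms at level k: N_k = 1 + N_{k-1}^2.
N_0 = 1
N_1 = 1 + 1^2 = 2
N_2 = 1 + 2^2 = 5
Terms of depth exactly 2: N_2 − N_1 = 5 − 2 = 3.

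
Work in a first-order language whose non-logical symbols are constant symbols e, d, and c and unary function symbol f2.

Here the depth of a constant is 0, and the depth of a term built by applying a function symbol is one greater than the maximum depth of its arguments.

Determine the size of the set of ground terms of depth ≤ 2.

9

Let N_k count ground terms of depth at most k. Each non-constant term of depth ≤ k is some function symbol applied to depth-≤(k−1) arguments, giving N_k = 3 + N_{k-1}.
N_0 = 3
N_1 = 3 + 3 = 6
N_2 = 3 + 6 = 9
Explicitly: e, d, c, f2(e), f2(d), f2(c), f2(f2(e)), f2(f2(d)), f2(f2(c)).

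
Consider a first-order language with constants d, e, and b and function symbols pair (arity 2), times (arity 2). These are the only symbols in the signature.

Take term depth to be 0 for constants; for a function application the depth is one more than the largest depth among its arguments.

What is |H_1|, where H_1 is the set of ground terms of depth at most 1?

Let N_k count ground terms of depth at most k. Each non-constant term of depth ≤ k is some function symbol applied to depth-≤(k−1) arguments, giving N_k = 3 + N_{k-1}^2 + N_{k-1}^2.
N_0 = 3
N_1 = 3 + 3^2 + 3^2 = 21

21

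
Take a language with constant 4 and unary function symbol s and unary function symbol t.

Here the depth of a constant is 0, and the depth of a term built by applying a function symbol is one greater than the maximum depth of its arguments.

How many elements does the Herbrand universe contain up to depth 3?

Write N_k for the number of ground terms of depth ≤ k. A term of depth ≤ k is either a constant or a function symbol applied to arguments of depth ≤ k−1, so N_k = 1 + N_{k-1} + N_{k-1}.
N_0 = 1
N_1 = 1 + 1 + 1 = 3
N_2 = 1 + 3 + 3 = 7
N_3 = 1 + 7 + 7 = 15

15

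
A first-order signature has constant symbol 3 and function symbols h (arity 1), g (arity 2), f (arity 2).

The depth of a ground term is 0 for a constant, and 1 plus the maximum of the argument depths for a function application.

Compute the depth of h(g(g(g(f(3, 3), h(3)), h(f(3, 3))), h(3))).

5

depth(f(3, 3)) = 1 + max(0, 0) = 1
depth(h(3)) = 1 + depth(3) = 1 + 0 = 1
depth(g(f(3, 3), h(3))) = 1 + max(1, 1) = 2
depth(h(f(3, 3))) = 1 + depth(f(3, 3)) = 1 + 1 = 2
depth(g(g(f(3, 3), h(3)), h(f(3, 3)))) = 1 + max(2, 2) = 3
depth(g(g(g(f(3, 3), h(3)), h(f(3, 3))), h(3))) = 1 + max(3, 1) = 4
depth(h(g(g(g(f(3, 3), h(3)), h(f(3, 3))), h(3)))) = 1 + depth(g(g(g(f(3, 3), h(3)), h(f(3, 3))), h(3))) = 1 + 4 = 5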